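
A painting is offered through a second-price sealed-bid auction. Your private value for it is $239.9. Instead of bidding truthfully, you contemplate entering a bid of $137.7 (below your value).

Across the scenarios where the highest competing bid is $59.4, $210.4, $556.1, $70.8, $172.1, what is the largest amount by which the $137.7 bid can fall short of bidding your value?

$59.4: same outcome either way → loss $0.
$210.4: truthful gives $29.5, deviation gives $0 → loss $29.5.
$556.1: same outcome either way → loss $0.
$70.8: same outcome either way → loss $0.
$172.1: truthful gives $67.8, deviation gives $0 → loss $67.8.
Maximum loss: $67.8.

$67.8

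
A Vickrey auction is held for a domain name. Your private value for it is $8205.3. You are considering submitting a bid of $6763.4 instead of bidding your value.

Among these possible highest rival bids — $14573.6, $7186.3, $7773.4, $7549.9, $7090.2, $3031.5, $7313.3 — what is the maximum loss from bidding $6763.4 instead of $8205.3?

$14573.6: same outcome either way → loss $0.
$7186.3: truthful gives $1019, deviation gives $0 → loss $1019.
$7773.4: truthful gives $431.9, deviation gives $0 → loss $431.9.
$7549.9: truthful gives $655.4, deviation gives $0 → loss $655.4.
$7090.2: truthful gives $1115.1, deviation gives $0 → loss $1115.1.
$3031.5: same outcome either way → loss $0.
$7313.3: truthful gives $892, deviation gives $0 → loss $892.
Maximum loss: $1115.1.

$1115.1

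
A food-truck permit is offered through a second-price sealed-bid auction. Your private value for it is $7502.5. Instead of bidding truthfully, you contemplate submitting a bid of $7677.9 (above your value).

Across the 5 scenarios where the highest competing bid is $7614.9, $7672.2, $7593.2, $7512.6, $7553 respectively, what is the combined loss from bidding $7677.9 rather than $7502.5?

$433.4

The deviation costs you only when the competing bid falls strictly between $7502.5 and $7677.9; elsewhere both bids give the same outcome.
$7614.9: truthful payoff $0, deviation payoff −$112.4 → loss $112.4.
$7672.2: truthful payoff $0, deviation payoff −$169.7 → loss $169.7.
$7593.2: truthful payoff $0, deviation payoff −$90.7 → loss $90.7.
$7512.6: truthful payoff $0, deviation payoff −$10.1 → loss $10.1.
$7553: truthful payoff $0, deviation payoff −$50.5 → loss $50.5.
Total loss = $112.4 + $169.7 + $90.7 + $10.1 + $50.5 = $433.4.
Because the price is fixed by the runner-up's bid, deviating from your value can only change a good outcome into a bad one — never the reverse.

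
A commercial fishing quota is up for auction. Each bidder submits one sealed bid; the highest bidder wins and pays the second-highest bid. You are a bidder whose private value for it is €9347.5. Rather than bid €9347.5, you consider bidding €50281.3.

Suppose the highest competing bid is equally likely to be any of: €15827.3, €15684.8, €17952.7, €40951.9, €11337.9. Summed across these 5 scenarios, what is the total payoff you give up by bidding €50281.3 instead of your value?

€55017.1

The deviation costs you only when the competing bid falls strictly between €9347.5 and €50281.3; elsewhere both bids give the same outcome.
€15827.3: truthful payoff €0, deviation payoff −€6479.8 → loss €6479.8.
€15684.8: truthful payoff €0, deviation payoff −€6337.3 → loss €6337.3.
€17952.7: truthful payoff €0, deviation payoff −€8605.2 → loss €8605.2.
€40951.9: truthful payoff €0, deviation payoff −€31604.4 → loss €31604.4.
€11337.9: truthful payoff €0, deviation payoff −€1990.4 → loss €1990.4.
Total loss = €6479.8 + €6337.3 + €8605.2 + €31604.4 + €1990.4 = €55017.1.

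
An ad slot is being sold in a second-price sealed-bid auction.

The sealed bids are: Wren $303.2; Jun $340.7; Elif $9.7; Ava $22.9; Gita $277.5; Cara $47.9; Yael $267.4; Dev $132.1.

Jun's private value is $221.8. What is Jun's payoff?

Highest bid: Jun at $340.7, so Jun wins.
Second-highest bid: Wren at $303.2 — that is the price the winner pays.
Jun's payoff = value − price = $221.8 − $303.2 = −$81.4.

−$81.4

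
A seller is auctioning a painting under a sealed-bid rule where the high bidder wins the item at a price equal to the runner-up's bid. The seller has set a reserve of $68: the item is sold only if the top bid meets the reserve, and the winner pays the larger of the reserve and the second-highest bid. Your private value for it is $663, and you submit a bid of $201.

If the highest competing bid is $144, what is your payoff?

$519

Your bid $201 is the highest and exceeds the reserve.
Price = max(second-highest bid, reserve) = max($144, $68) = $144.
Payoff = $663 − $144 = $519.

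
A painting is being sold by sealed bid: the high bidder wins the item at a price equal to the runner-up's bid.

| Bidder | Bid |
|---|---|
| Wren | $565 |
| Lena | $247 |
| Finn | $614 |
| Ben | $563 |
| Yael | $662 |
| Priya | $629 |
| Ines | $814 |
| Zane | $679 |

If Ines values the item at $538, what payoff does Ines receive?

Highest bid: Ines at $814, so Ines wins.
Second-highest bid: Zane at $679 — that is the price the winner pays.
Ines's payoff = value − price = $538 − $679 = −$141.

−$141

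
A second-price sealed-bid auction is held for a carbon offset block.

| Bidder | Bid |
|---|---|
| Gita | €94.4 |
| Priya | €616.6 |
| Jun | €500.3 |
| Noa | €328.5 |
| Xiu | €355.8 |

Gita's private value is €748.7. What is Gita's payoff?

Highest bid: Priya at €616.6, so Priya wins.
Second-highest bid: Jun at €500.3 — that is the price the winner pays.
Gita did not win, so Gita pays nothing and receives nothing: payoff €0.

€0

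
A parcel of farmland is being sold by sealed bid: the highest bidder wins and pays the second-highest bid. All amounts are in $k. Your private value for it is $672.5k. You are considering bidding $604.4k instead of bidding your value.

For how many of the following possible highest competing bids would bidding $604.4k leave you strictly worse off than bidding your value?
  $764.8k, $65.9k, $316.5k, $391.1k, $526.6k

The deviation hurts exactly when the highest competing bid lies strictly between $604.4k and $672.5k — underbidding then forfeits a profitable win.
$764.8k: above both → same outcome either way.
$65.9k: below both → same outcome either way.
$316.5k: below both → same outcome either way.
$391.1k: below both → same outcome either way.
$526.6k: below both → same outcome either way.
Count: 0.

0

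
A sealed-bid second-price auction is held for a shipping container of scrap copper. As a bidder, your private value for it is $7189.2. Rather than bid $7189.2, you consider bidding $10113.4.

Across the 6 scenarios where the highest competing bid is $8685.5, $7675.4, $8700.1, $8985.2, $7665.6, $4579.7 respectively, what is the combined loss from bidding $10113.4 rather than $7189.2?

$5765.8

The deviation costs you only when the competing bid falls strictly between $7189.2 and $10113.4; elsewhere both bids give the same outcome.
$8685.5: truthful payoff $0, deviation payoff −$1496.3 → loss $1496.3.
$7675.4: truthful payoff $0, deviation payoff −$486.2 → loss $486.2.
$8700.1: truthful payoff $0, deviation payoff −$1510.9 → loss $1510.9.
$8985.2: truthful payoff $0, deviation payoff −$1796 → loss $1796.
$7665.6: truthful payoff $0, deviation payoff −$476.4 → loss $476.4.
$4579.7: outcomes coincide → loss $0.
Total loss = $1496.3 + $486.2 + $1510.9 + $1796 + $476.4 = $5765.8.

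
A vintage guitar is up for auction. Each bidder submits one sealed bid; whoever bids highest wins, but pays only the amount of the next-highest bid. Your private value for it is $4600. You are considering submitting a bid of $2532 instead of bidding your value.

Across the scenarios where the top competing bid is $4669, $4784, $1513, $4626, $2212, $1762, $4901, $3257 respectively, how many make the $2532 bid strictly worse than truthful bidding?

The deviation hurts exactly when the highest competing bid lies strictly between $2532 and $4600 — underbidding then forfeits a profitable win.
$4669: above both → same outcome either way.
$4784: above both → same outcome either way.
$1513: below both → same outcome either way.
$4626: above both → same outcome either way.
$2212: below both → same outcome either way.
$1762: below both → same outcome either way.
$4901: above both → same outcome either way.
$3257: inside the interval → strictly worse (loss $1343).
Count: 1.

1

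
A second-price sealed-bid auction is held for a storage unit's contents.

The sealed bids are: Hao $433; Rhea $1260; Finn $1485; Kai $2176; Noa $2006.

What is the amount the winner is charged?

Highest bid: Kai at $2176, so Kai wins.
Second-highest bid: Noa at $2006 — that is the price the winner pays.

$2006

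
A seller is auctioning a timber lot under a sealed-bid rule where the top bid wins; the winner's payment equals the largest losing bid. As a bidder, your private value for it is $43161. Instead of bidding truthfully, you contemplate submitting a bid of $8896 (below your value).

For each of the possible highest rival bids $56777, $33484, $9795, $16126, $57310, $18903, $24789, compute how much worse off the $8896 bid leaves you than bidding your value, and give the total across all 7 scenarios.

The deviation costs you only when the competing bid falls strictly between $8896 and $43161; elsewhere both bids give the same outcome.
$56777: outcomes coincide → loss $0.
$33484: truthful payoff $9677, deviation payoff $0 → loss $9677.
$9795: truthful payoff $33366, deviation payoff $0 → loss $33366.
$16126: truthful payoff $27035, deviation payoff $0 → loss $27035.
$57310: outcomes coincide → loss $0.
$18903: truthful payoff $24258, deviation payoff $0 → loss $24258.
$24789: truthful payoff $18372, deviation payoff $0 → loss $18372.
Total loss = $9677 + $33366 + $27035 + $24258 + $18372 = $112708.

$112708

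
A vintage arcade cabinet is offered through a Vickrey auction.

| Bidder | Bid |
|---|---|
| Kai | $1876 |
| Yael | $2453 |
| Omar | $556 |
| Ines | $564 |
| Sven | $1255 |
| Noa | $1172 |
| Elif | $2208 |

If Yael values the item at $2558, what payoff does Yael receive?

$350

Highest bid: Yael at $2453, so Yael wins.
Second-highest bid: Elif at $2208 — that is the price the winner pays.
Yael's payoff = value − price = $2558 − $2208 = $350.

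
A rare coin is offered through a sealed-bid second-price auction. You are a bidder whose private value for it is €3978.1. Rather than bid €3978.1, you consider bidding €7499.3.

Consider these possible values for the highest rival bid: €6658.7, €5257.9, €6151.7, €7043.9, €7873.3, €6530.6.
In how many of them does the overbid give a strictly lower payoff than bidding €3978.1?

5

The deviation hurts exactly when the highest competing bid lies strictly between €3978.1 and €7499.3 — overbidding then wins at a price above your value.
€6658.7: inside the interval → strictly worse (loss €2680.6).
€5257.9: inside the interval → strictly worse (loss €1279.8).
€6151.7: inside the interval → strictly worse (loss €2173.6).
€7043.9: inside the interval → strictly worse (loss €3065.8).
€7873.3: above both → same outcome either way.
€6530.6: inside the interval → strictly worse (loss €2552.5).
Count: 5.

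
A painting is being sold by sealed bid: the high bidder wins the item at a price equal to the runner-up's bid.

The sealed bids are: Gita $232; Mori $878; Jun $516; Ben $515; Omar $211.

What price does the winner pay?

Highest bid: Mori at $878, so Mori wins.
Second-highest bid: Jun at $516 — that is the price the winner pays.

$516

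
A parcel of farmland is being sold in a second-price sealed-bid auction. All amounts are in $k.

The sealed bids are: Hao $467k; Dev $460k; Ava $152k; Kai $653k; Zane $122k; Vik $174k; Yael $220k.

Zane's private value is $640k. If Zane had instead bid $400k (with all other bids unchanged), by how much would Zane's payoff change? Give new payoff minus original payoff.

$0k

The highest bid among the other bidders is $653k; Zane's bid doesn't change that.
Original bid $122k: Zane is not highest (top rival bid is $653k); payoff $0k.
Alternative bid $400k: Zane is not highest (top rival bid is $653k); payoff $0k.
Change in payoff = $0k − ($0k) = $0k.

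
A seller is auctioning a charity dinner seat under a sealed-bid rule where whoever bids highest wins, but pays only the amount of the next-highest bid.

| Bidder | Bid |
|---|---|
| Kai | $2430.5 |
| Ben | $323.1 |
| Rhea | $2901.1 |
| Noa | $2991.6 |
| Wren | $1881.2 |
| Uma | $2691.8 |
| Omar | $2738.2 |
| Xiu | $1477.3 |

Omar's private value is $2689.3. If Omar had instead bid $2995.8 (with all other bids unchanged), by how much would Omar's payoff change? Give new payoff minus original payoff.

−$302.3

The highest bid among the other bidders is $2991.6; Omar's bid doesn't change that.
Original bid $2738.2: Omar is not highest (top rival bid is $2991.6); payoff $0.
Alternative bid $2995.8: Omar is highest, pays the top rival bid $2991.6; payoff $2689.3 − $2991.6 = −$302.3.
Change in payoff = −$302.3 − ($0) = −$302.3.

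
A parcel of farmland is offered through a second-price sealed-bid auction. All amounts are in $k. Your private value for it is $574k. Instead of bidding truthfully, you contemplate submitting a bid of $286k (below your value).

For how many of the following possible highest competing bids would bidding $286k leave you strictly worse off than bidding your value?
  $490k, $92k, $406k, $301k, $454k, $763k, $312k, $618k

5

The deviation hurts exactly when the highest competing bid lies strictly between $286k and $574k — underbidding then forfeits a profitable win.
$490k: inside the interval → strictly worse (loss $84k).
$92k: below both → same outcome either way.
$406k: inside the interval → strictly worse (loss $168k).
$301k: inside the interval → strictly worse (loss $273k).
$454k: inside the interval → strictly worse (loss $120k).
$763k: above both → same outcome either way.
$312k: inside the interval → strictly worse (loss $262k).
$618k: above both → same outcome either way.
Count: 5.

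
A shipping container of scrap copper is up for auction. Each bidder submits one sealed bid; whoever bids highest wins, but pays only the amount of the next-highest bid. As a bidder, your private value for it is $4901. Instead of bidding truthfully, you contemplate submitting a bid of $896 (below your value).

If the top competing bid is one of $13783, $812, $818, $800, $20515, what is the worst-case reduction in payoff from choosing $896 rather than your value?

$13783: same outcome either way → loss $0.
$812: same outcome either way → loss $0.
$818: same outcome either way → loss $0.
$800: same outcome either way → loss $0.
$20515: same outcome either way → loss $0.
Maximum loss: $0.

$0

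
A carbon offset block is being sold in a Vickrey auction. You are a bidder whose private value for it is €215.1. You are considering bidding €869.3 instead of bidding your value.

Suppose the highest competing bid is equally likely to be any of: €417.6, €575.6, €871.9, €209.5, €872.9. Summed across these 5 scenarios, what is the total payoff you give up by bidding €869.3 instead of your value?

€563

The deviation costs you only when the competing bid falls strictly between €215.1 and €869.3; elsewhere both bids give the same outcome.
€417.6: truthful payoff €0, deviation payoff −€202.5 → loss €202.5.
€575.6: truthful payoff €0, deviation payoff −€360.5 → loss €360.5.
€871.9: outcomes coincide → loss €0.
€209.5: outcomes coincide → loss €0.
€872.9: outcomes coincide → loss €0.
Total loss = €202.5 + €360.5 = €563.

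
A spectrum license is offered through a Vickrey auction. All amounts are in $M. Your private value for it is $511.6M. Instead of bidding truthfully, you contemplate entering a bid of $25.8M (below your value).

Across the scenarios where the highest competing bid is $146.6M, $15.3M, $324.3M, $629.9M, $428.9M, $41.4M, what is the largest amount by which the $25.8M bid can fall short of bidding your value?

$470.2M

$146.6M: truthful gives $365M, deviation gives $0M → loss $365M.
$15.3M: same outcome either way → loss $0M.
$324.3M: truthful gives $187.3M, deviation gives $0M → loss $187.3M.
$629.9M: same outcome either way → loss $0M.
$428.9M: truthful gives $82.7M, deviation gives $0M → loss $82.7M.
$41.4M: truthful gives $470.2M, deviation gives $0M → loss $470.2M.
Maximum loss: $470.2M.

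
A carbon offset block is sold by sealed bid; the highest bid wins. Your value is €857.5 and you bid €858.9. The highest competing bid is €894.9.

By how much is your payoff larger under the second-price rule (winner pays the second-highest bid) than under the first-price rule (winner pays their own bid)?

€0

Your bid €858.9 is below €894.9, so you lose under either rule.
Payoff is €0 in both cases; difference = €0.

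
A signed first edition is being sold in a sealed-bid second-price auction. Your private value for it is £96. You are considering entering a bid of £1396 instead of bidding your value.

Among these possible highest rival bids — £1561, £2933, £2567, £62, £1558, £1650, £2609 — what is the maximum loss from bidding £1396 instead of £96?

£1561: same outcome either way → loss £0.
£2933: same outcome either way → loss £0.
£2567: same outcome either way → loss £0.
£62: same outcome either way → loss £0.
£1558: same outcome either way → loss £0.
£1650: same outcome either way → loss £0.
£2609: same outcome either way → loss £0.
Maximum loss: £0.

£0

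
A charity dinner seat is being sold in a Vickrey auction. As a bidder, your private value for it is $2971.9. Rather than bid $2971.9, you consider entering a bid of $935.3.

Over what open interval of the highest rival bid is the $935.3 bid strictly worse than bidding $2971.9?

If the competing bid is below $935.3, both bids win at the same price — no difference.
If it is above $2971.9, both bids lose — no difference.
If it lies strictly between $935.3 and $2971.9, bidding your value wins at a price below your value (positive payoff) while bidding $935.3 loses (payoff 0).
So the deviation strictly hurts on the open interval ($935.3, $2971.9).
Because the price is fixed by the runner-up's bid, deviating from your value can only change a good outcome into a bad one — never the reverse.

($935.3, $2971.9)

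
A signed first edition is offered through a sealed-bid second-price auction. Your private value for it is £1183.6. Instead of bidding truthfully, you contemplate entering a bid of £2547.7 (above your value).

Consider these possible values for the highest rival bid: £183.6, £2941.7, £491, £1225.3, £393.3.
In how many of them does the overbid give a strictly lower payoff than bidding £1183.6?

The deviation hurts exactly when the highest competing bid lies strictly between £1183.6 and £2547.7 — overbidding then wins at a price above your value.
£183.6: below both → same outcome either way.
£2941.7: above both → same outcome either way.
£491: below both → same outcome either way.
£1225.3: inside the interval → strictly worse (loss £41.7).
£393.3: below both → same outcome either way.
Count: 1.

1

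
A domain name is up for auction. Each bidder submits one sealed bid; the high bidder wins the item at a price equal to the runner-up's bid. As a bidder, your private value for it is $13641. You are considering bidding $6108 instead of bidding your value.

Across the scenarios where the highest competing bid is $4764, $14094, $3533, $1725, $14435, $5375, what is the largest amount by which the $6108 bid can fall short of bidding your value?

$0

$4764: same outcome either way → loss $0.
$14094: same outcome either way → loss $0.
$3533: same outcome either way → loss $0.
$1725: same outcome either way → loss $0.
$14435: same outcome either way → loss $0.
$5375: same outcome either way → loss $0.
Maximum loss: $0.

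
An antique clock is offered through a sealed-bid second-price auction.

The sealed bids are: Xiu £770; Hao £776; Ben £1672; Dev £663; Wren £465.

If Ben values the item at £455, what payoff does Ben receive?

Highest bid: Ben at £1672, so Ben wins.
Second-highest bid: Hao at £776 — that is the price the winner pays.
Ben's payoff = value − price = £455 − £776 = −£321.

−£321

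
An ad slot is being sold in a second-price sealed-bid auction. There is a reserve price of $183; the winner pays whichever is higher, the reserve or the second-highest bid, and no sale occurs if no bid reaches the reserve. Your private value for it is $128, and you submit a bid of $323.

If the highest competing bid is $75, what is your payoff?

−$55

Your bid $323 is the highest and exceeds the reserve.
Price = max(second-highest bid, reserve) = max($75, $183) = $183.
Payoff = $128 − $183 = −$55.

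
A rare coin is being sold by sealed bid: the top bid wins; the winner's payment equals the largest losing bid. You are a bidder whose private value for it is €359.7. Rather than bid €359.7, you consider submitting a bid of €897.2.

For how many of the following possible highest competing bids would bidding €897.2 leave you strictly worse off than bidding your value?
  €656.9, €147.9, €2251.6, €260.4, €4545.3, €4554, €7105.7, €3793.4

1

The deviation hurts exactly when the highest competing bid lies strictly between €359.7 and €897.2 — overbidding then wins at a price above your value.
€656.9: inside the interval → strictly worse (loss €297.2).
€147.9: below both → same outcome either way.
€2251.6: above both → same outcome either way.
€260.4: below both → same outcome either way.
€4545.3: above both → same outcome either way.
€4554: above both → same outcome either way.
€7105.7: above both → same outcome either way.
€3793.4: above both → same outcome either way.
Count: 1.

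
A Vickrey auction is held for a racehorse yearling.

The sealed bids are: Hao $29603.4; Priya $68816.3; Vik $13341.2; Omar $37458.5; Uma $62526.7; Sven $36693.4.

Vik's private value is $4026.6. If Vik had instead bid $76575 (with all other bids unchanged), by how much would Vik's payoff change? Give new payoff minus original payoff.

The highest bid among the other bidders is $68816.3; Vik's bid doesn't change that.
Original bid $13341.2: Vik is not highest (top rival bid is $68816.3); payoff $0.
Alternative bid $76575: Vik is highest, pays the top rival bid $68816.3; payoff $4026.6 − $68816.3 = −$64789.7.
Change in payoff = −$64789.7 − ($0) = −$64789.7.

−$64789.7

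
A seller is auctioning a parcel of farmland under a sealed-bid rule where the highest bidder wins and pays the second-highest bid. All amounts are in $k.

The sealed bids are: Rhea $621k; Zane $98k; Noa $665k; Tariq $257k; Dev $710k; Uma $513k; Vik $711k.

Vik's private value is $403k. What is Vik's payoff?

Highest bid: Vik at $711k, so Vik wins.
Second-highest bid: Dev at $710k — that is the price the winner pays.
Vik's payoff = value − price = $403k − $710k = −$307k.

−$307k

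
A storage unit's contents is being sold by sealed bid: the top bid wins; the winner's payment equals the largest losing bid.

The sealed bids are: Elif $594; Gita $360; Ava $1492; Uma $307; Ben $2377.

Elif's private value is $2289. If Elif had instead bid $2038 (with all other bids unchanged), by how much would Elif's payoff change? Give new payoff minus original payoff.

The highest bid among the other bidders is $2377; Elif's bid doesn't change that.
Original bid $594: Elif is not highest (top rival bid is $2377); payoff $0.
Alternative bid $2038: Elif is not highest (top rival bid is $2377); payoff $0.
Change in payoff = $0 − ($0) = $0.

$0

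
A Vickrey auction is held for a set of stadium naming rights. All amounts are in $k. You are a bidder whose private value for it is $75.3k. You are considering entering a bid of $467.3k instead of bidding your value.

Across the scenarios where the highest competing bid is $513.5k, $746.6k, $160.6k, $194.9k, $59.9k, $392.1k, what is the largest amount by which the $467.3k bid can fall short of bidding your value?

$513.5k: same outcome either way → loss $0k.
$746.6k: same outcome either way → loss $0k.
$160.6k: truthful gives $0k, deviation gives −$85.3k → loss $85.3k.
$194.9k: truthful gives $0k, deviation gives −$119.6k → loss $119.6k.
$59.9k: same outcome either way → loss $0k.
$392.1k: truthful gives $0k, deviation gives −$316.8k → loss $316.8k.
Maximum loss: $316.8k.

$316.8k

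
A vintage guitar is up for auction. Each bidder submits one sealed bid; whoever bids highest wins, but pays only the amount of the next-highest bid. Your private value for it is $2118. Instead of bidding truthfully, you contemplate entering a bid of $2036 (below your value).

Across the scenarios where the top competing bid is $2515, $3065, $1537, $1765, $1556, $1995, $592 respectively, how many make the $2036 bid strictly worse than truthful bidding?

The deviation hurts exactly when the highest competing bid lies strictly between $2036 and $2118 — underbidding then forfeits a profitable win.
$2515: above both → same outcome either way.
$3065: above both → same outcome either way.
$1537: below both → same outcome either way.
$1765: below both → same outcome either way.
$1556: below both → same outcome either way.
$1995: below both → same outcome either way.
$592: below both → same outcome either way.
Count: 0.

0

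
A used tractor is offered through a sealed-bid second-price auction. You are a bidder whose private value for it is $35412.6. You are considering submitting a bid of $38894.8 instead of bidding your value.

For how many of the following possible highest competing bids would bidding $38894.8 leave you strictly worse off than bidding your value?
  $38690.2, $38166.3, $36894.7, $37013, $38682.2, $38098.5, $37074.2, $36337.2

8

The deviation hurts exactly when the highest competing bid lies strictly between $35412.6 and $38894.8 — overbidding then wins at a price above your value.
$38690.2: inside the interval → strictly worse (loss $3277.6).
$38166.3: inside the interval → strictly worse (loss $2753.7).
$36894.7: inside the interval → strictly worse (loss $1482.1).
$37013: inside the interval → strictly worse (loss $1600.4).
$38682.2: inside the interval → strictly worse (loss $3269.6).
$38098.5: inside the interval → strictly worse (loss $2685.9).
$37074.2: inside the interval → strictly worse (loss $1661.6).
$36337.2: inside the interval → strictly worse (loss $924.6).
Count: 8.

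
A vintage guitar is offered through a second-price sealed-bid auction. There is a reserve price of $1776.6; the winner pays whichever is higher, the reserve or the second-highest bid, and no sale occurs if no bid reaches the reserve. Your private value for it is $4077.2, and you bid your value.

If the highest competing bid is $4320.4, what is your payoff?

$0

Your bid $4077.2 is below the highest competing bid $4320.4, so you lose. Payoff $0.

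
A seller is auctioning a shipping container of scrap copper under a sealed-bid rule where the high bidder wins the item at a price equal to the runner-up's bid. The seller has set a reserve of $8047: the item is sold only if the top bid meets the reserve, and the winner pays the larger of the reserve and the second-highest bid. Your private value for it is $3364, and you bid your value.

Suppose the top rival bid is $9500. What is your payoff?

$0

Your bid $3364 is below the highest competing bid $9500, so you lose. Payoff $0.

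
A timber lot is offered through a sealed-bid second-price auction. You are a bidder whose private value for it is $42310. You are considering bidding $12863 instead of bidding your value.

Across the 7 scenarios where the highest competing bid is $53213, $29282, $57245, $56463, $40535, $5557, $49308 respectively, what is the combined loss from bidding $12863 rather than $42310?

The deviation costs you only when the competing bid falls strictly between $12863 and $42310; elsewhere both bids give the same outcome.
$53213: outcomes coincide → loss $0.
$29282: truthful payoff $13028, deviation payoff $0 → loss $13028.
$57245: outcomes coincide → loss $0.
$56463: outcomes coincide → loss $0.
$40535: truthful payoff $1775, deviation payoff $0 → loss $1775.
$5557: outcomes coincide → loss $0.
$49308: outcomes coincide → loss $0.
Total loss = $13028 + $1775 = $14803.

$14803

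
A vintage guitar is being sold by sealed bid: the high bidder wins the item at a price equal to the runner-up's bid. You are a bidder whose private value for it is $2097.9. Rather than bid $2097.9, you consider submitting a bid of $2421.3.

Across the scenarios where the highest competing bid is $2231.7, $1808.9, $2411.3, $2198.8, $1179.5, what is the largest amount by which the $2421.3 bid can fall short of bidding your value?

$2231.7: truthful gives $0, deviation gives −$133.8 → loss $133.8.
$1808.9: same outcome either way → loss $0.
$2411.3: truthful gives $0, deviation gives −$313.4 → loss $313.4.
$2198.8: truthful gives $0, deviation gives −$100.9 → loss $100.9.
$1179.5: same outcome either way → loss $0.
Maximum loss: $313.4.

$313.4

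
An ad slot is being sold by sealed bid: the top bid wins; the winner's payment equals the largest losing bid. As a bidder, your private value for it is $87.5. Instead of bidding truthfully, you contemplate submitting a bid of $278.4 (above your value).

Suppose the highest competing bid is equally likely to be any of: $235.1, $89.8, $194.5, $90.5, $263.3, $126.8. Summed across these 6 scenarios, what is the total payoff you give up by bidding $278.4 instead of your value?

$475

The deviation costs you only when the competing bid falls strictly between $87.5 and $278.4; elsewhere both bids give the same outcome.
$235.1: truthful payoff $0, deviation payoff −$147.6 → loss $147.6.
$89.8: truthful payoff $0, deviation payoff −$2.3 → loss $2.3.
$194.5: truthful payoff $0, deviation payoff −$107 → loss $107.
$90.5: truthful payoff $0, deviation payoff −$3 → loss $3.
$263.3: truthful payoff $0, deviation payoff −$175.8 → loss $175.8.
$126.8: truthful payoff $0, deviation payoff −$39.3 → loss $39.3.
Total loss = $147.6 + $2.3 + $107 + $3 + $175.8 + $39.3 = $475.
Truthful bidding weakly dominates here: raising your bid can only win items priced above your value, and lowering it can only forfeit items priced below.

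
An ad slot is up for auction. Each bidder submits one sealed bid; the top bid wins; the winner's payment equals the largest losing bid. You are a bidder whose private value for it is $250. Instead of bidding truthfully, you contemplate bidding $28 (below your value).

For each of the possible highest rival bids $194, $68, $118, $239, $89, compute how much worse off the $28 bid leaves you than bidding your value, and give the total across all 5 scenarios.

$542

The deviation costs you only when the competing bid falls strictly between $28 and $250; elsewhere both bids give the same outcome.
$194: truthful payoff $56, deviation payoff $0 → loss $56.
$68: truthful payoff $182, deviation payoff $0 → loss $182.
$118: truthful payoff $132, deviation payoff $0 → loss $132.
$239: truthful payoff $11, deviation payoff $0 → loss $11.
$89: truthful payoff $161, deviation payoff $0 → loss $161.
Total loss = $56 + $182 + $132 + $11 + $161 = $542.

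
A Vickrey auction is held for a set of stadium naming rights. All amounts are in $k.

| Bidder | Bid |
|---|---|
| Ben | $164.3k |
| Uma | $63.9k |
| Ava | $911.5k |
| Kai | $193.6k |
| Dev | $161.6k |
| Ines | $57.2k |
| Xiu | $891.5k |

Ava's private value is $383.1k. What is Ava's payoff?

Highest bid: Ava at $911.5k, so Ava wins.
Second-highest bid: Xiu at $891.5k — that is the price the winner pays.
Ava's payoff = value − price = $383.1k − $891.5k = −$508.4k.

−$508.4k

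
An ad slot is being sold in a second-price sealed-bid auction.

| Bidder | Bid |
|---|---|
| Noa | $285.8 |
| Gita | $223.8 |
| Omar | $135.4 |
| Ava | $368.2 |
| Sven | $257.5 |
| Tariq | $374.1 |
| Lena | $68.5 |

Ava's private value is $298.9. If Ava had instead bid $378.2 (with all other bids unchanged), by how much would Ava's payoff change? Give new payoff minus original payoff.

−$75.2

The highest bid among the other bidders is $374.1; Ava's bid doesn't change that.
Original bid $368.2: Ava is not highest (top rival bid is $374.1); payoff $0.
Alternative bid $378.2: Ava is highest, pays the top rival bid $374.1; payoff $298.9 − $374.1 = −$75.2.
Change in payoff = −$75.2 − ($0) = −$75.2.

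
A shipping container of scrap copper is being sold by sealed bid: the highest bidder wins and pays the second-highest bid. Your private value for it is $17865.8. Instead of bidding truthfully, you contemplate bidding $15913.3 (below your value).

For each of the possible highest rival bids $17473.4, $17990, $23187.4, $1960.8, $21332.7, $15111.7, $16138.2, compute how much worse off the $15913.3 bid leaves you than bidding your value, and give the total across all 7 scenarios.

The deviation costs you only when the competing bid falls strictly between $15913.3 and $17865.8; elsewhere both bids give the same outcome.
$17473.4: truthful payoff $392.4, deviation payoff $0 → loss $392.4.
$17990: outcomes coincide → loss $0.
$23187.4: outcomes coincide → loss $0.
$1960.8: outcomes coincide → loss $0.
$21332.7: outcomes coincide → loss $0.
$15111.7: outcomes coincide → loss $0.
$16138.2: truthful payoff $1727.6, deviation payoff $0 → loss $1727.6.
Total loss = $392.4 + $1727.6 = $2120.

$2120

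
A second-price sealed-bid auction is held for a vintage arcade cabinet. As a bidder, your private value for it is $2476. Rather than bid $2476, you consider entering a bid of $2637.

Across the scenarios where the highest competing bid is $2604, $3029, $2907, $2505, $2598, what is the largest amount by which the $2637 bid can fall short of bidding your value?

$2604: truthful gives $0, deviation gives −$128 → loss $128.
$3029: same outcome either way → loss $0.
$2907: same outcome either way → loss $0.
$2505: truthful gives $0, deviation gives −$29 → loss $29.
$2598: truthful gives $0, deviation gives −$122 → loss $122.
Maximum loss: $128.

$128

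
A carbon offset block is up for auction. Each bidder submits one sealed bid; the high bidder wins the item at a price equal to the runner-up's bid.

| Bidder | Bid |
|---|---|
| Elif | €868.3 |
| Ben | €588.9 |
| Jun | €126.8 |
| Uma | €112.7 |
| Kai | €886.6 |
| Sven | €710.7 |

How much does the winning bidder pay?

€868.3

Highest bid: Kai at €886.6, so Kai wins.
Second-highest bid: Elif at €868.3 — that is the price the winner pays.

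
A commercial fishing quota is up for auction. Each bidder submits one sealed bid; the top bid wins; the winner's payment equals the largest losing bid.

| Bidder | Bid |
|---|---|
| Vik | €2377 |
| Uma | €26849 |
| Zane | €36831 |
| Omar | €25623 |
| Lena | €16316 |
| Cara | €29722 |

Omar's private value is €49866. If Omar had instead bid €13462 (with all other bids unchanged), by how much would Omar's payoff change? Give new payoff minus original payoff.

The highest bid among the other bidders is €36831; Omar's bid doesn't change that.
Original bid €25623: Omar is not highest (top rival bid is €36831); payoff €0.
Alternative bid €13462: Omar is not highest (top rival bid is €36831); payoff €0.
Change in payoff = €0 − (€0) = €0.

€0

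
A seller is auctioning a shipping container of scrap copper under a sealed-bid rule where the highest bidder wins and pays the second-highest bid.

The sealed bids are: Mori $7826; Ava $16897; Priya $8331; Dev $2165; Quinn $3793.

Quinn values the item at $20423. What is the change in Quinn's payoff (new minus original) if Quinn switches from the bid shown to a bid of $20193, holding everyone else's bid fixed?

The highest bid among the other bidders is $16897; Quinn's bid doesn't change that.
Original bid $3793: Quinn is not highest (top rival bid is $16897); payoff $0.
Alternative bid $20193: Quinn is highest, pays the top rival bid $16897; payoff $20423 − $16897 = $3526.
Change in payoff = $3526 − ($0) = $3526.

$3526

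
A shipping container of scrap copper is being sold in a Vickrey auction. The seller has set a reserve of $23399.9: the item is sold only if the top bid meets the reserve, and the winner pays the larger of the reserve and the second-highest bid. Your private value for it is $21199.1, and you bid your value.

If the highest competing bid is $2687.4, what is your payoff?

$0

Your bid $21199.1 is the highest bid but falls below the reserve $23399.9, so the item goes unsold. Payoff $0.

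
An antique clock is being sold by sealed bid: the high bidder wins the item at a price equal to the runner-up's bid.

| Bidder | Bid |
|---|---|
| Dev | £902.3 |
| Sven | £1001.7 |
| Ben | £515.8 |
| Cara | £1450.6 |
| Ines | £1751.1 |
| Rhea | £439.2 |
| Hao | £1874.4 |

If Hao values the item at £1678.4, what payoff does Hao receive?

Highest bid: Hao at £1874.4, so Hao wins.
Second-highest bid: Ines at £1751.1 — that is the price the winner pays.
Hao's payoff = value − price = £1678.4 − £1751.1 = −£72.7.

−£72.7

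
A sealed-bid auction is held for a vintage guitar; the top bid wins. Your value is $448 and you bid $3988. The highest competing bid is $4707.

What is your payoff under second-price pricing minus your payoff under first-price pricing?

$0

Your bid $3988 is below $4707, so you lose under either rule.
Payoff is $0 in both cases; difference = $0.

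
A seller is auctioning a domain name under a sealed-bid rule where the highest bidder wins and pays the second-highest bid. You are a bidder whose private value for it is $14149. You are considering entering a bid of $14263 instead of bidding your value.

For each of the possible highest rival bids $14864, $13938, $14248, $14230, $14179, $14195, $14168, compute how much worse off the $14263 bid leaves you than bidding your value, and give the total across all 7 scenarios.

The deviation costs you only when the competing bid falls strictly between $14149 and $14263; elsewhere both bids give the same outcome.
$14864: outcomes coincide → loss $0.
$13938: outcomes coincide → loss $0.
$14248: truthful payoff $0, deviation payoff −$99 → loss $99.
$14230: truthful payoff $0, deviation payoff −$81 → loss $81.
$14179: truthful payoff $0, deviation payoff −$30 → loss $30.
$14195: truthful payoff $0, deviation payoff −$46 → loss $46.
$14168: truthful payoff $0, deviation payoff −$19 → loss $19.
Total loss = $99 + $81 + $30 + $46 + $19 = $275.

$275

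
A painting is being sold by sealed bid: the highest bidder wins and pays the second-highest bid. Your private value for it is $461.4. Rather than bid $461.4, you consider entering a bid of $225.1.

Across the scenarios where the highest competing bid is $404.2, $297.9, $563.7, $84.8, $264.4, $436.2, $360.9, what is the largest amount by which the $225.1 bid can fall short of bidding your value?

$197

$404.2: truthful gives $57.2, deviation gives $0 → loss $57.2.
$297.9: truthful gives $163.5, deviation gives $0 → loss $163.5.
$563.7: same outcome either way → loss $0.
$84.8: same outcome either way → loss $0.
$264.4: truthful gives $197, deviation gives $0 → loss $197.
$436.2: truthful gives $25.2, deviation gives $0 → loss $25.2.
$360.9: truthful gives $100.5, deviation gives $0 → loss $100.5.
Maximum loss: $197.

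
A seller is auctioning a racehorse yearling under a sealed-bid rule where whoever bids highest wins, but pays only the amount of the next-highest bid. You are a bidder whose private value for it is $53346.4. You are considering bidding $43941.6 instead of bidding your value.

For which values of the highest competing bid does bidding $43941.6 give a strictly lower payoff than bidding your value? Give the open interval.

If the competing bid is below $43941.6, both bids win at the same price — no difference.
If it is above $53346.4, both bids lose — no difference.
If it lies strictly between $43941.6 and $53346.4, bidding your value wins at a price below your value (positive payoff) while bidding $43941.6 loses (payoff 0).
So the deviation strictly hurts on the open interval ($43941.6, $53346.4).
Because the price is fixed by the runner-up's bid, deviating from your value can only change a good outcome into a bad one — never the reverse.

($43941.6, $53346.4)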